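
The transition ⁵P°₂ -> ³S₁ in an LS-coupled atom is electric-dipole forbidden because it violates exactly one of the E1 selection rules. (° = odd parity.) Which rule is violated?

the ΔS = 0 rule

Reading off the term symbols: S 2→1, L 1→0, J 2→1, parity odd→even.
Parity must change: odd → even — passes.
ΔS = 0: S: 2 → 1 — fails.
ΔL = 0, ±1 (not L=0↔0): L: 1 → 0, ΔL = -1 — passes.
ΔJ = 0, ±1 (not J=0↔0): J: 2 → 1, ΔJ = -1 — passes.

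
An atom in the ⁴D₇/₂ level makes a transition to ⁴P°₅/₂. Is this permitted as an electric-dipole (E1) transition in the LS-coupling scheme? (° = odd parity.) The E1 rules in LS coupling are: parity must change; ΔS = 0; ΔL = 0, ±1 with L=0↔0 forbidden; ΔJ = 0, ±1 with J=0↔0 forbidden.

Reading off the term symbols: S 3/2→3/2, L 2→1, J 7/2→5/2, parity even→odd.
ΔL = 0, ±1 (not L=0↔0): L: 2 → 1, ΔL = -1 — passes.
ΔS = 0: S: 3/2 → 3/2 — passes.
Parity must change: even → odd — passes.
ΔJ = 0, ±1 (not J=0↔0): J: 7/2 → 5/2, ΔJ = -1 — passes.
All four E1 rules are satisfied.

allowed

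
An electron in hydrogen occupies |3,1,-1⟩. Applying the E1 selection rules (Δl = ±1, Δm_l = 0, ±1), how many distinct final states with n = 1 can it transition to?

1

E1 requires Δl = ±1, so l_f ∈ {0, 2}; with 0 ≤ l_f ≤ n_f−1 = 0, the allowed l_f values are {0}.
For l_f = 0: m_f ∈ {m_i−1, m_i, m_i+1} ∩ [−0, 0] = {0} → 1 state.
Total: 1.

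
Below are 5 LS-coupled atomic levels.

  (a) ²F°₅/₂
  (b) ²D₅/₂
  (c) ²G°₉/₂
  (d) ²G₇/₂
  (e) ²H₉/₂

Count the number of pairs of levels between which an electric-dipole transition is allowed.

(a)–(b): allowed.
(a)–(c): forbidden (parity, ΔJ).
(a)–(d): allowed.
(a)–(e): forbidden (ΔL, ΔJ).
(b)–(c): forbidden (ΔL, ΔJ).
(b)–(d): forbidden (parity, ΔL).
(b)–(e): forbidden (parity, ΔL, ΔJ).
(c)–(d): allowed.
(c)–(e): allowed.
(d)–(e): forbidden (parity).
Allowed pairs: 4 of 10.

4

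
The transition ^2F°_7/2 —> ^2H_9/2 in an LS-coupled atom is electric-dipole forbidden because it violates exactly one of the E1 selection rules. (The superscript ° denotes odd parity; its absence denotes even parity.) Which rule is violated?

the ΔL = 0, ±1 rule

Reading off the term symbols: S 1/2→1/2, L 3→5, J 7/2→9/2, parity odd→even.
Parity must change: odd → even — passes.
ΔS = 0: S: 1/2 → 1/2 — passes.
ΔL = 0, ±1 (not L=0↔0): L: 3 → 5, ΔL = +2 — fails.
ΔJ = 0, ±1 (not J=0↔0): J: 7/2 → 9/2, ΔJ = +1 — passes.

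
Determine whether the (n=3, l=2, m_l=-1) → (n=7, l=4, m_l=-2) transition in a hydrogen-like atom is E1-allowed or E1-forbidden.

l: 2 → 4 (Δl = +2). Δl = ±1 fails.
m_l: -1 → -2 (Δm_l = -1). |Δm_l| ≤ 1 ok.
The transition is electric-dipole forbidden.

forbidden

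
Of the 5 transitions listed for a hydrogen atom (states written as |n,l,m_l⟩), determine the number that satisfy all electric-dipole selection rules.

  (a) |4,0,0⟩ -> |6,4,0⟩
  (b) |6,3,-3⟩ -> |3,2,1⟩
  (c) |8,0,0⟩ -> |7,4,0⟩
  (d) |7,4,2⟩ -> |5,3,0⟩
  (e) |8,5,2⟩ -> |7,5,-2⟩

0

(a) forbidden — Δl = +4 (E1 requires Δl = ±1)
(b) forbidden — Δm_l = +4 (E1 requires Δm_l = 0, ±1)
(c) forbidden — Δl = +4 (E1 requires Δl = ±1)
(d) forbidden — Δm_l = -2 (E1 requires Δm_l = 0, ±1)
(e) forbidden — Δl = +0 (E1 requires Δl = ±1); Δm_l = -4 (E1 requires Δm_l = 0, ±1)
Total allowed: 0 of 5.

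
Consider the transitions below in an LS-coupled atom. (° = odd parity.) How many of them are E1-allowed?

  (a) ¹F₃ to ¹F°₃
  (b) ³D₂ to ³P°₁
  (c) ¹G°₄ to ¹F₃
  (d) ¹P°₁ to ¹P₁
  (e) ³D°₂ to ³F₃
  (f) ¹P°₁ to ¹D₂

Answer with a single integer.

6

(a) allowed
(b) allowed
(c) allowed
(d) allowed
(e) allowed
(f) allowed
Total allowed: 6 of 6.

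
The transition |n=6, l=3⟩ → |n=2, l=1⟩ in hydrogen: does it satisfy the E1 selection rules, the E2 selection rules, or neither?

Δl = 1 − 3 = -2; l_i + l_f = 4.
E1 (Δl = ±1): not satisfied.
E2 (Δl = 0,±2, l_i+l_f ≥ 2): satisfied.

E2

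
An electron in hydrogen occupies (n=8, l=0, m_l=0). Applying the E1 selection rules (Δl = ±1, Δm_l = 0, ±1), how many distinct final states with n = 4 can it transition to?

3

E1 requires Δl = ±1, so l_f ∈ {-1, 1}; with 0 ≤ l_f ≤ n_f−1 = 3, the allowed l_f values are {1}.
For l_f = 1: m_f ∈ {m_i−1, m_i, m_i+1} ∩ [−1, 1] = {-1, 0, 1} → 3 states.
Total: 3.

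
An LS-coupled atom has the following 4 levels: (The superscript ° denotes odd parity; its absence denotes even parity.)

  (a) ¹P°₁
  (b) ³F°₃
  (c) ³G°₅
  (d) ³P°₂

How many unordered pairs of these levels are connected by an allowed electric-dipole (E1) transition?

(a)–(b): forbidden (parity, ΔS, ΔL, ΔJ).
(a)–(c): forbidden (parity, ΔS, ΔL, ΔJ).
(a)–(d): forbidden (parity, ΔS).
(b)–(c): forbidden (parity, ΔJ).
(b)–(d): forbidden (parity, ΔL).
(c)–(d): forbidden (parity, ΔL, ΔJ).
Allowed pairs: 0 of 6.

0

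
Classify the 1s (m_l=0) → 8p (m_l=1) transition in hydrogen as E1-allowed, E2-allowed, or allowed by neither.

E1

Δl = 1 − 0 = +1; l_i + l_f = 1.
Δm_l = +1.
E1 (Δl = ±1, |Δm_l| ≤ 1): satisfied.
E2 (Δl = 0,±2, l_i+l_f ≥ 2, |Δm_l| ≤ 2): not satisfied.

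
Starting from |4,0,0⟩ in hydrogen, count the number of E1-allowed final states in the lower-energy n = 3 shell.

3

E1 requires Δl = ±1, so l_f ∈ {-1, 1}; with 0 ≤ l_f ≤ n_f−1 = 2, the allowed l_f values are {1}.
For l_f = 1: m_f ∈ {m_i−1, m_i, m_i+1} ∩ [−1, 1] = {-1, 0, 1} → 3 states.
Total: 3.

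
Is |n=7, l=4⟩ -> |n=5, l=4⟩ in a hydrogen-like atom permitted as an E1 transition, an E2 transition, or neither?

E2

Δl = 4 − 4 = +0; l_i + l_f = 8.
E1 (Δl = ±1): not satisfied.
E2 (Δl = 0,±2, l_i+l_f ≥ 2): satisfied.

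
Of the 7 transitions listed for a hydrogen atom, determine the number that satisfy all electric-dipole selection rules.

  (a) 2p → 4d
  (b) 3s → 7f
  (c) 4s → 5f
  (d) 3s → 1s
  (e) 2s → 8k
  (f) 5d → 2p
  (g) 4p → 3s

3

(a) allowed
(b) forbidden — Δl = +3 (E1 requires Δl = ±1)
(c) forbidden — Δl = +3 (E1 requires Δl = ±1)
(d) forbidden — Δl = +0 (E1 requires Δl = ±1)
(e) forbidden — Δl = +7 (E1 requires Δl = ±1)
(f) allowed
(g) allowed
Total allowed: 3 of 7.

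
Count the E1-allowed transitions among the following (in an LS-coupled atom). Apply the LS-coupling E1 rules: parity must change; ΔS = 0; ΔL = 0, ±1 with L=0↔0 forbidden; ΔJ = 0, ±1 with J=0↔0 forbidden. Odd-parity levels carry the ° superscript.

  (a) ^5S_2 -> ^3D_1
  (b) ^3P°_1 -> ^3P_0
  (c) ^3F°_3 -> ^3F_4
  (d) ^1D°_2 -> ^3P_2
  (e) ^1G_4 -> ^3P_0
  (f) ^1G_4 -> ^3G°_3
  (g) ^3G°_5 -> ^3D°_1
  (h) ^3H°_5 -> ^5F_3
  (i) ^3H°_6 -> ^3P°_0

(a) forbidden (parity, ΔS, ΔL fail)
(b) allowed
(c) allowed
(d) forbidden (ΔS fails)
(e) forbidden (parity, ΔS, ΔL, ΔJ fail)
(f) forbidden (ΔS fails)
(g) forbidden (parity, ΔL, ΔJ fail)
(h) forbidden (ΔS, ΔL, ΔJ fail)
(i) forbidden (parity, ΔL, ΔJ fail)
Total allowed: 2 of 9.

2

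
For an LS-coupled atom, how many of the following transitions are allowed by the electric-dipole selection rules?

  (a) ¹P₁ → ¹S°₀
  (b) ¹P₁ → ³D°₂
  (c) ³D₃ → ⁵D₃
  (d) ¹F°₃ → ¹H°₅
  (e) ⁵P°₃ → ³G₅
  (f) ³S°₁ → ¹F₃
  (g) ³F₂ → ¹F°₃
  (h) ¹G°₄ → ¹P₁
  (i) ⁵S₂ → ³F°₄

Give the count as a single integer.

(a) allowed
(b) forbidden (ΔS fails)
(c) forbidden (parity, ΔS fail)
(d) forbidden (parity, ΔL, ΔJ fail)
(e) forbidden (ΔS, ΔL, ΔJ fail)
(f) forbidden (ΔS, ΔL, ΔJ fail)
(g) forbidden (ΔS fails)
(h) forbidden (ΔL, ΔJ fail)
(i) forbidden (ΔS, ΔL, ΔJ fail)
Total allowed: 1 of 9.

1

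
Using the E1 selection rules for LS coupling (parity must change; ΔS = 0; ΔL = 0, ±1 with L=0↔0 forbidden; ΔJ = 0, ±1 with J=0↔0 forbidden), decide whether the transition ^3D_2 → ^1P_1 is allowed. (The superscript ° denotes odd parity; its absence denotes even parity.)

forbidden

Initial level: S=1, L=2, J=2, parity even. Final level: S=0, L=1, J=1, parity even.
ΔJ = 0, ±1 (not J=0↔0): J: 2 → 1, ΔJ = -1 — passes.
Parity must change: even → even — fails.
ΔL = 0, ±1 (not L=0↔0): L: 2 → 1, ΔL = -1 — passes.
ΔS = 0: S: 1 → 0 — fails.
Rule(s) violated: parity, ΔS.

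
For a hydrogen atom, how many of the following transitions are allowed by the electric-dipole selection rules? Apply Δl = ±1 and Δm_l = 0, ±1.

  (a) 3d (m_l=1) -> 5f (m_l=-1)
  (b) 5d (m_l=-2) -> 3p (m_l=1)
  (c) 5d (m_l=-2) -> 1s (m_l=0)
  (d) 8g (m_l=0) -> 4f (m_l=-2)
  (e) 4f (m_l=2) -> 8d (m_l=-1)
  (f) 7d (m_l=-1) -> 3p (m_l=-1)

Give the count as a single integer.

1

(a) forbidden — Δm_l = -2 (E1 requires Δm_l = 0, ±1)
(b) forbidden — Δm_l = +3 (E1 requires Δm_l = 0, ±1)
(c) forbidden — Δl = -2 (E1 requires Δl = ±1); Δm_l = +2 (E1 requires Δm_l = 0, ±1)
(d) forbidden — Δm_l = -2 (E1 requires Δm_l = 0, ±1)
(e) forbidden — Δm_l = -3 (E1 requires Δm_l = 0, ±1)
(f) allowed
Total allowed: 1 of 6.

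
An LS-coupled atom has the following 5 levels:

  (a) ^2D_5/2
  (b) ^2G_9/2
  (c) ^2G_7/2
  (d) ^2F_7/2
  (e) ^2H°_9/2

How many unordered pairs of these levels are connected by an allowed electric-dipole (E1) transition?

2

(a)–(b): forbidden (parity, ΔL, ΔJ).
(a)–(c): forbidden (parity, ΔL).
(a)–(d): forbidden (parity).
(a)–(e): forbidden (ΔL, ΔJ).
(b)–(c): forbidden (parity).
(b)–(d): forbidden (parity).
(b)–(e): allowed.
(c)–(d): forbidden (parity).
(c)–(e): allowed.
(d)–(e): forbidden (ΔL).
Allowed pairs: 2 of 10.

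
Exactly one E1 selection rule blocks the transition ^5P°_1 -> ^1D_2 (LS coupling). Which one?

the ΔS = 0 rule

Initial level: S=2, L=1, J=1, parity odd. Final level: S=0, L=2, J=2, parity even.
Parity must change: odd → even — ✓.
ΔJ = 0, ±1 (not J=0↔0): J: 1 → 2, ΔJ = +1 — ✓.
ΔL = 0, ±1 (not L=0↔0): L: 1 → 2, ΔL = +1 — ✓.
ΔS = 0: S: 2 → 0 — ✗.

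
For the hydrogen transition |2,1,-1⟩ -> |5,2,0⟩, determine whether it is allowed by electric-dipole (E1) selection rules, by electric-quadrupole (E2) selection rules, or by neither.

Δl = 2 − 1 = +1; l_i + l_f = 3.
Δm_l = +1.
E1 (Δl = ±1, |Δm_l| ≤ 1): satisfied.
E2 (Δl = 0,±2, l_i+l_f ≥ 2, |Δm_l| ≤ 2): not satisfied.

E1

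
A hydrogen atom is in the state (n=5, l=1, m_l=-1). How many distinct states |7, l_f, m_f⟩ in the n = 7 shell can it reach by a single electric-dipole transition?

4

E1 requires Δl = ±1, so l_f ∈ {0, 2}; with 0 ≤ l_f ≤ n_f−1 = 6, the allowed l_f values are {0, 2}.
For l_f = 0: m_f ∈ {m_i−1, m_i, m_i+1} ∩ [−0, 0] = {0} → 1 state.
For l_f = 2: m_f ∈ {m_i−1, m_i, m_i+1} ∩ [−2, 2] = {-2, -1, 0} → 3 states.
Total: 4.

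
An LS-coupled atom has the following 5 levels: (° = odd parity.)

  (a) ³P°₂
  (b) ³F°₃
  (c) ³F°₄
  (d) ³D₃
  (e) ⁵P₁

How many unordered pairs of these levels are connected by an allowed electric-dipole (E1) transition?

(a)–(b): forbidden (parity, ΔL).
(a)–(c): forbidden (parity, ΔL, ΔJ).
(a)–(d): allowed.
(a)–(e): forbidden (ΔS).
(b)–(c): forbidden (parity).
(b)–(d): allowed.
(b)–(e): forbidden (ΔS, ΔL, ΔJ).
(c)–(d): allowed.
(c)–(e): forbidden (ΔS, ΔL, ΔJ).
(d)–(e): forbidden (parity, ΔS, ΔJ).
Allowed pairs: 3 of 10.

3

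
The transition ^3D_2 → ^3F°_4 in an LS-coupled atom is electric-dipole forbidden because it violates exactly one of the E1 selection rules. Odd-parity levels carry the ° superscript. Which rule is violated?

the ΔJ = 0, ±1 rule

Reading off the term symbols: S 1→1, L 2→3, J 2→4, parity even→odd.
Parity must change: even → odd — ok.
ΔS = 0: S: 1 → 1 — ok.
ΔL = 0, ±1 (not L=0↔0): L: 2 → 3, ΔL = +1 — ok.
ΔJ = 0, ±1 (not J=0↔0): J: 2 → 4, ΔJ = +2 — fails.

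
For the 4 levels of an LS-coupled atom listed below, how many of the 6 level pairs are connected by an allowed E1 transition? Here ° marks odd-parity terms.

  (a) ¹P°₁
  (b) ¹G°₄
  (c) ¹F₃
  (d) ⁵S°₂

(a)–(b): forbidden (parity, ΔL, ΔJ).
(a)–(c): forbidden (ΔL, ΔJ).
(a)–(d): forbidden (parity, ΔS).
(b)–(c): allowed.
(b)–(d): forbidden (parity, ΔS, ΔL, ΔJ).
(c)–(d): forbidden (ΔS, ΔL).
Allowed pairs: 1 of 6.

1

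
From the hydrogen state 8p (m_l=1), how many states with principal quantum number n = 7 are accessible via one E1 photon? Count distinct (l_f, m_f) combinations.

4

E1 requires Δl = ±1, so l_f ∈ {0, 2}; with 0 ≤ l_f ≤ n_f−1 = 6, the allowed l_f values are {0, 2}.
For l_f = 0: m_f ∈ {m_i−1, m_i, m_i+1} ∩ [−0, 0] = {0} → 1 state.
For l_f = 2: m_f ∈ {m_i−1, m_i, m_i+1} ∩ [−2, 2] = {0, 1, 2} → 3 states.
Total: 4.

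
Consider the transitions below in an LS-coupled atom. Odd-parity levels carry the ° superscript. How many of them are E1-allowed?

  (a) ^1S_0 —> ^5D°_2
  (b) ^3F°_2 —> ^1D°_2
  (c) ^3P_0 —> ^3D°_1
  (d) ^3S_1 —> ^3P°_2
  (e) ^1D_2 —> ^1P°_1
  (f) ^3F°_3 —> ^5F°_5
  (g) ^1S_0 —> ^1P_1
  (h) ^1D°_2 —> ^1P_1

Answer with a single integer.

(a) forbidden (ΔS, ΔL, ΔJ fail)
(b) forbidden (parity, ΔS fail)
(c) allowed
(d) allowed
(e) allowed
(f) forbidden (parity, ΔS, ΔJ fail)
(g) forbidden (parity fails)
(h) allowed
Total allowed: 4 of 8.

4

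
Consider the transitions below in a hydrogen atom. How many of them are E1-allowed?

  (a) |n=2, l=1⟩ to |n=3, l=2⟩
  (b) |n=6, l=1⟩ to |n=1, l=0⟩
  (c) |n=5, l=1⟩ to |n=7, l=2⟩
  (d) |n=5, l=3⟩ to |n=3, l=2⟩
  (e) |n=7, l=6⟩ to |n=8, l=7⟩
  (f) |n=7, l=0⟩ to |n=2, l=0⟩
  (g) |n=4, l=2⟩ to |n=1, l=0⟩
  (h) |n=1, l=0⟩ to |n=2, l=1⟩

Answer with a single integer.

(a) allowed
(b) allowed
(c) allowed
(d) allowed
(e) allowed
(f) forbidden — Δl = +0 (E1 requires Δl = ±1)
(g) forbidden — Δl = -2 (E1 requires Δl = ±1)
(h) allowed
Total allowed: 6 of 8.

6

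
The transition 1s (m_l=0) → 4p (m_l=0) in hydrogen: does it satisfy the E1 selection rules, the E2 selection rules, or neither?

Δl = 1 − 0 = +1; l_i + l_f = 1.
Δm_l = +0.
E1 (Δl = ±1, |Δm_l| ≤ 1): satisfied.
E2 (Δl = 0,±2, l_i+l_f ≥ 2, |Δm_l| ≤ 2): not satisfied.

E1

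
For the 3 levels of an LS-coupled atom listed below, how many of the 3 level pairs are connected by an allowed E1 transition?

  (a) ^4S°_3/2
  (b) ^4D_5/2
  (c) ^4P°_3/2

1

(a)–(b): forbidden (ΔL).
(a)–(c): forbidden (parity).
(b)–(c): allowed.
Allowed pairs: 1 of 3.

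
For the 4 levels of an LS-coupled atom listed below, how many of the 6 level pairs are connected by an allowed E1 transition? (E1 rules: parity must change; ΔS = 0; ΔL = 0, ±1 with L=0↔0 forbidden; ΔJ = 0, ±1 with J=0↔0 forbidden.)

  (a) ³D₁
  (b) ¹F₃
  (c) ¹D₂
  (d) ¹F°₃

(a)–(b): forbidden (parity, ΔS, ΔJ).
(a)–(c): forbidden (parity, ΔS).
(a)–(d): forbidden (ΔS, ΔJ).
(b)–(c): forbidden (parity).
(b)–(d): allowed.
(c)–(d): allowed.
Allowed pairs: 2 of 6.

2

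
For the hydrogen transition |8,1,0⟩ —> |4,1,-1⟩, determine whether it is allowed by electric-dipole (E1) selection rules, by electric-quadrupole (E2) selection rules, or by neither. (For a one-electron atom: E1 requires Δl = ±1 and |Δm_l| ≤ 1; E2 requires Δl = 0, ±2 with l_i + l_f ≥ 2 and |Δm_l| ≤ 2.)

Δl = 1 − 1 = +0; l_i + l_f = 2.
Δm_l = -1.
E1 (Δl = ±1, |Δm_l| ≤ 1): not satisfied.
E2 (Δl = 0,±2, l_i+l_f ≥ 2, |Δm_l| ≤ 2): satisfied.

E2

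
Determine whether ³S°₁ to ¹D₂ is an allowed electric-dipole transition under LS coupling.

forbidden

Reading off the term symbols: S 1→0, L 0→2, J 1→2, parity odd→even.
Parity must change: odd → even — ✓.
ΔL = 0, ±1 (not L=0↔0): L: 0 → 2, ΔL = +2 — ✗.
ΔJ = 0, ±1 (not J=0↔0): J: 1 → 2, ΔJ = +1 — ✓.
ΔS = 0: S: 1 → 0 — ✗.
Rule(s) violated: ΔS, ΔL.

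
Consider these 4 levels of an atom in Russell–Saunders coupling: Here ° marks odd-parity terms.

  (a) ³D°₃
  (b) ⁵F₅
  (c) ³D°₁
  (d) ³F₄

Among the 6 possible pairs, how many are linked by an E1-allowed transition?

1

(a)–(b): forbidden (ΔS, ΔJ).
(a)–(c): forbidden (parity, ΔJ).
(a)–(d): allowed.
(b)–(c): forbidden (ΔS, ΔJ).
(b)–(d): forbidden (parity, ΔS).
(c)–(d): forbidden (ΔJ).
Allowed pairs: 1 of 6.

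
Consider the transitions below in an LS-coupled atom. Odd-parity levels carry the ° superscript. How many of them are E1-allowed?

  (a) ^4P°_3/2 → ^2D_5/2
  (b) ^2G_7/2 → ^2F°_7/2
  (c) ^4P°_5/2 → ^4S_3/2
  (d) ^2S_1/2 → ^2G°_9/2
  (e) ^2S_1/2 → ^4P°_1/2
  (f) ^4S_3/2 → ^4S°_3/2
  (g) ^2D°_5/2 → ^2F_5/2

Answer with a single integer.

3

(a) forbidden (ΔS fails)
(b) allowed
(c) allowed
(d) forbidden (ΔL, ΔJ fail)
(e) forbidden (ΔS fails)
(f) forbidden (ΔL fails)
(g) allowed
Total allowed: 3 of 7.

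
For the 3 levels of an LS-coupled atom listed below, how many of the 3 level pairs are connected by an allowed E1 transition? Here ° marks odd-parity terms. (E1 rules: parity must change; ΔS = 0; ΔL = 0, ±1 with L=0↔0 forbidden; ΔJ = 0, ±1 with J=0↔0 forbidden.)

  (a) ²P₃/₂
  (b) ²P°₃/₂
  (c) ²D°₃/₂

2

(a)–(b): allowed.
(a)–(c): allowed.
(b)–(c): forbidden (parity).
Allowed pairs: 2 of 3.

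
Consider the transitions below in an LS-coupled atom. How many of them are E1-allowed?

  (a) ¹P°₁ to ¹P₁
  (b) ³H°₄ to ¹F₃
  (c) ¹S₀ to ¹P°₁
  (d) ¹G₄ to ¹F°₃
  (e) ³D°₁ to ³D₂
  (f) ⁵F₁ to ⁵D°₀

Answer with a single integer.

(a) allowed
(b) forbidden (ΔS, ΔL fail)
(c) allowed
(d) allowed
(e) allowed
(f) allowed
Total allowed: 5 of 6.

5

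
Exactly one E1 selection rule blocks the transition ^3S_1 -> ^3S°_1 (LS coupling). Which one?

the L=0 ↔ L=0 exclusion

Initial level: S=1, L=0, J=1, parity even. Final level: S=1, L=0, J=1, parity odd.
ΔS = 0: S: 1 → 1 — ok.
Parity must change: even → odd — ok.
ΔJ = 0, ±1 (not J=0↔0): J: 1 → 1, ΔJ = +0 — ok.
ΔL = 0, ±1 (not L=0↔0): L: 0 → 0, ΔL = +0 — fails.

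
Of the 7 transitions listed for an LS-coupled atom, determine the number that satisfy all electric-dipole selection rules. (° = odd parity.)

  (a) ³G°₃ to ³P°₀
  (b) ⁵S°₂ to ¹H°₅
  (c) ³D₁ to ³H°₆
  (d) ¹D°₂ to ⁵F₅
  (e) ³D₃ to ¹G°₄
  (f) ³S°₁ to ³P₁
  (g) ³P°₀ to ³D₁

2

(a) forbidden (parity, ΔL, ΔJ fail)
(b) forbidden (parity, ΔS, ΔL, ΔJ fail)
(c) forbidden (ΔL, ΔJ fail)
(d) forbidden (ΔS, ΔJ fail)
(e) forbidden (ΔS, ΔL fail)
(f) allowed
(g) allowed
Total allowed: 2 of 7.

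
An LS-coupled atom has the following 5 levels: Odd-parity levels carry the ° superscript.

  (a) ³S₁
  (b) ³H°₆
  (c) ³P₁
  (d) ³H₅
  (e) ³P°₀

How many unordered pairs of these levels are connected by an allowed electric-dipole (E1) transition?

3

(a)–(b): forbidden (ΔL, ΔJ).
(a)–(c): forbidden (parity).
(a)–(d): forbidden (parity, ΔL, ΔJ).
(a)–(e): allowed.
(b)–(c): forbidden (ΔL, ΔJ).
(b)–(d): allowed.
(b)–(e): forbidden (parity, ΔL, ΔJ).
(c)–(d): forbidden (parity, ΔL, ΔJ).
(c)–(e): allowed.
(d)–(e): forbidden (ΔL, ΔJ).
Allowed pairs: 3 of 10.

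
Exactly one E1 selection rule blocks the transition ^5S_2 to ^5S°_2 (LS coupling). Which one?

Initial level: S=2, L=0, J=2, parity even. Final level: S=2, L=0, J=2, parity odd.
ΔS = 0: S: 2 → 2 — ✓.
Parity must change: even → odd — ✓.
ΔJ = 0, ±1 (not J=0↔0): J: 2 → 2, ΔJ = +0 — ✓.
ΔL = 0, ±1 (not L=0↔0): L: 0 → 0, ΔL = +0 — ✗.

the L=0 ↔ L=0 exclusion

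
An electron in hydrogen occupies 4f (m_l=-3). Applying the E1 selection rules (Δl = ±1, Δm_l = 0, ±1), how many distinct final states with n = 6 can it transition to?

E1 requires Δl = ±1, so l_f ∈ {2, 4}; with 0 ≤ l_f ≤ n_f−1 = 5, the allowed l_f values are {2, 4}.
For l_f = 2: m_f ∈ {m_i−1, m_i, m_i+1} ∩ [−2, 2] = {-2} → 1 state.
For l_f = 4: m_f ∈ {m_i−1, m_i, m_i+1} ∩ [−4, 4] = {-4, -3, -2} → 3 states.
Total: 4.

4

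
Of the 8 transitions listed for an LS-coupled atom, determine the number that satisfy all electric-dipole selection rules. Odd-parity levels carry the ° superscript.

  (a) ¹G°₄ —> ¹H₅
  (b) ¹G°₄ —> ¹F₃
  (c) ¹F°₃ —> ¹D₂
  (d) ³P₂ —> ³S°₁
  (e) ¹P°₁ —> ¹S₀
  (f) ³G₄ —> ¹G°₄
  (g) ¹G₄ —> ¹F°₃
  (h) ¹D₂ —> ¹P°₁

(a) allowed
(b) allowed
(c) allowed
(d) allowed
(e) allowed
(f) forbidden (ΔS fails)
(g) allowed
(h) allowed
Total allowed: 7 of 8.

7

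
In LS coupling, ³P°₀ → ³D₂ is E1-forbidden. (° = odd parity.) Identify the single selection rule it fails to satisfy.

Initial level: S=1, L=1, J=0, parity odd. Final level: S=1, L=2, J=2, parity even.
Parity must change: odd → even — passes.
ΔS = 0: S: 1 → 1 — passes.
ΔL = 0, ±1 (not L=0↔0): L: 1 → 2, ΔL = +1 — passes.
ΔJ = 0, ±1 (not J=0↔0): J: 0 → 2, ΔJ = +2 — fails.

the ΔJ = 0, ±1 rule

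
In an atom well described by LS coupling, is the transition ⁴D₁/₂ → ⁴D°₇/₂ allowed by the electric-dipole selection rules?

Reading off the term symbols: S 3/2→3/2, L 2→2, J 1/2→7/2, parity even→odd.
Parity must change: even → odd — satisfied.
ΔS = 0: S: 3/2 → 3/2 — satisfied.
ΔL = 0, ±1 (not L=0↔0): L: 2 → 2, ΔL = +0 — satisfied.
ΔJ = 0, ±1 (not J=0↔0): J: 1/2 → 7/2, ΔJ = +3 — violated.
Rule(s) violated: ΔJ.

forbidden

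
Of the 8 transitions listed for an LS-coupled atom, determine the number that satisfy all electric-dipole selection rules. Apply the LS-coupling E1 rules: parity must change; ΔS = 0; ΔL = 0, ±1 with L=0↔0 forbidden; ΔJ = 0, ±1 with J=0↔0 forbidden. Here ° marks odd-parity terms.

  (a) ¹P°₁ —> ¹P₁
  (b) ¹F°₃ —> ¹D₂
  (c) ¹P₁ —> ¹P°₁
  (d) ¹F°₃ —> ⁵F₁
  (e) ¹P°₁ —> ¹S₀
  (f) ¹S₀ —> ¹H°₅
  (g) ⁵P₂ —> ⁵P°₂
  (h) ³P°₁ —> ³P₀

(a) allowed
(b) allowed
(c) allowed
(d) forbidden (ΔS, ΔJ fail)
(e) allowed
(f) forbidden (ΔL, ΔJ fail)
(g) allowed
(h) allowed
Total allowed: 6 of 8.

6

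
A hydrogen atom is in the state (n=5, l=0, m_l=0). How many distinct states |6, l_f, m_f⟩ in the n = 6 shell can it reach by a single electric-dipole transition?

E1 requires Δl = ±1, so l_f ∈ {-1, 1}; with 0 ≤ l_f ≤ n_f−1 = 5, the allowed l_f values are {1}.
For l_f = 1: m_f ∈ {m_i−1, m_i, m_i+1} ∩ [−1, 1] = {-1, 0, 1} → 3 states.
Total: 3.

3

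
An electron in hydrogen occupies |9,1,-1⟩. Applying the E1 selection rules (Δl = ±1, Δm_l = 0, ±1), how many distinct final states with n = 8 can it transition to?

4

E1 requires Δl = ±1, so l_f ∈ {0, 2}; with 0 ≤ l_f ≤ n_f−1 = 7, the allowed l_f values are {0, 2}.
For l_f = 0: m_f ∈ {m_i−1, m_i, m_i+1} ∩ [−0, 0] = {0} → 1 state.
For l_f = 2: m_f ∈ {m_i−1, m_i, m_i+1} ∩ [−2, 2] = {-2, -1, 0} → 3 states.
Total: 4.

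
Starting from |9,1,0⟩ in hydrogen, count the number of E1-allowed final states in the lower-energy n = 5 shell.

4

E1 requires Δl = ±1, so l_f ∈ {0, 2}; with 0 ≤ l_f ≤ n_f−1 = 4, the allowed l_f values are {0, 2}.
For l_f = 0: m_f ∈ {m_i−1, m_i, m_i+1} ∩ [−0, 0] = {0} → 1 state.
For l_f = 2: m_f ∈ {m_i−1, m_i, m_i+1} ∩ [−2, 2] = {-1, 0, 1} → 3 states.
Total: 4.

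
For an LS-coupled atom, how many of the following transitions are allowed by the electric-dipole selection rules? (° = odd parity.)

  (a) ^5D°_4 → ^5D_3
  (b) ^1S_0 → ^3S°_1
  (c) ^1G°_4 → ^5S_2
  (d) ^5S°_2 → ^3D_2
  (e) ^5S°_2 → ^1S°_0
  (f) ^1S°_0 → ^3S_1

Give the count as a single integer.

1

(a) allowed
(b) forbidden (ΔS, ΔL fail)
(c) forbidden (ΔS, ΔL, ΔJ fail)
(d) forbidden (ΔS, ΔL fail)
(e) forbidden (parity, ΔS, ΔL, ΔJ fail)
(f) forbidden (ΔS, ΔL fail)
Total allowed: 1 of 6.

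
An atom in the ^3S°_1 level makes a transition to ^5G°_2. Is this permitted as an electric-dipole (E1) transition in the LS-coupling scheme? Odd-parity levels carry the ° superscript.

forbidden

Initial level: S=1, L=0, J=1, parity odd. Final level: S=2, L=4, J=2, parity odd.
Parity must change: odd → odd — violated.
ΔS = 0: S: 1 → 2 — violated.
ΔL = 0, ±1 (not L=0↔0): L: 0 → 4, ΔL = +4 — violated.
ΔJ = 0, ±1 (not J=0↔0): J: 1 → 2, ΔJ = +1 — satisfied.
Rule(s) violated: parity, ΔS, ΔL.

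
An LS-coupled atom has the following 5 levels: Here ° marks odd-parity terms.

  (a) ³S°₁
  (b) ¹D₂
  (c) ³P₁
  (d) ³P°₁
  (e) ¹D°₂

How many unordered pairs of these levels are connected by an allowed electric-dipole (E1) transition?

(a)–(b): forbidden (ΔS, ΔL).
(a)–(c): allowed.
(a)–(d): forbidden (parity).
(a)–(e): forbidden (parity, ΔS, ΔL).
(b)–(c): forbidden (parity, ΔS).
(b)–(d): forbidden (ΔS).
(b)–(e): allowed.
(c)–(d): allowed.
(c)–(e): forbidden (ΔS).
(d)–(e): forbidden (parity, ΔS).
Allowed pairs: 3 of 10.

3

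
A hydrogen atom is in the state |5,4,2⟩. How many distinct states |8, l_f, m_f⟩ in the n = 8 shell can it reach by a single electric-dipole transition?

6

E1 requires Δl = ±1, so l_f ∈ {3, 5}; with 0 ≤ l_f ≤ n_f−1 = 7, the allowed l_f values are {3, 5}.
For l_f = 3: m_f ∈ {m_i−1, m_i, m_i+1} ∩ [−3, 3] = {1, 2, 3} → 3 states.
For l_f = 5: m_f ∈ {m_i−1, m_i, m_i+1} ∩ [−5, 5] = {1, 2, 3} → 3 states.
Total: 6.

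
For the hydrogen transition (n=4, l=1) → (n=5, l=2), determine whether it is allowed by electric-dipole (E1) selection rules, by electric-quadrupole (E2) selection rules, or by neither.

E1

Δl = 2 − 1 = +1; l_i + l_f = 3.
E1 (Δl = ±1): satisfied.
E2 (Δl = 0,±2, l_i+l_f ≥ 2): not satisfied.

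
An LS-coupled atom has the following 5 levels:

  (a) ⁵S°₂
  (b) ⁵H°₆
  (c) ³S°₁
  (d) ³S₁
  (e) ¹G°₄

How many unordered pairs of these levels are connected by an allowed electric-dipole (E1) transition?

0

(a)–(b): forbidden (parity, ΔL, ΔJ).
(a)–(c): forbidden (parity, ΔS, ΔL).
(a)–(d): forbidden (ΔS, ΔL).
(a)–(e): forbidden (parity, ΔS, ΔL, ΔJ).
(b)–(c): forbidden (parity, ΔS, ΔL, ΔJ).
(b)–(d): forbidden (ΔS, ΔL, ΔJ).
(b)–(e): forbidden (parity, ΔS, ΔJ).
(c)–(d): forbidden (ΔL).
(c)–(e): forbidden (parity, ΔS, ΔL, ΔJ).
(d)–(e): forbidden (ΔS, ΔL, ΔJ).
Allowed pairs: 0 of 10.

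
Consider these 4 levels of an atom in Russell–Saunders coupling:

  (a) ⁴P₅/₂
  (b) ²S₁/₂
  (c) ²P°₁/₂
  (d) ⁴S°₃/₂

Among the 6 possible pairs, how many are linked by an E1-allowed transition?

(a)–(b): forbidden (parity, ΔS, ΔJ).
(a)–(c): forbidden (ΔS, ΔJ).
(a)–(d): allowed.
(b)–(c): allowed.
(b)–(d): forbidden (ΔS, ΔL).
(c)–(d): forbidden (parity, ΔS).
Allowed pairs: 2 of 6.

2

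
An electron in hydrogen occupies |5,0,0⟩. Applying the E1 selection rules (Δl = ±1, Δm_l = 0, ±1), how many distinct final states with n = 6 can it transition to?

E1 requires Δl = ±1, so l_f ∈ {-1, 1}; with 0 ≤ l_f ≤ n_f−1 = 5, the allowed l_f values are {1}.
For l_f = 1: m_f ∈ {m_i−1, m_i, m_i+1} ∩ [−1, 1] = {-1, 0, 1} → 3 states.
Total: 3.

3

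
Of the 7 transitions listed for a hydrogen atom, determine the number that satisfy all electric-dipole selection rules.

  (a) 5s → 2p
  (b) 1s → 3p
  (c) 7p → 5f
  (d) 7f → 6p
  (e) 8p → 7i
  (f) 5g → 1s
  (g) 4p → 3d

3

(a) allowed
(b) allowed
(c) forbidden — Δl = +2 (E1 requires Δl = ±1)
(d) forbidden — Δl = -2 (E1 requires Δl = ±1)
(e) forbidden — Δl = +5 (E1 requires Δl = ±1)
(f) forbidden — Δl = -4 (E1 requires Δl = ±1)
(g) allowed
Total allowed: 3 of 7.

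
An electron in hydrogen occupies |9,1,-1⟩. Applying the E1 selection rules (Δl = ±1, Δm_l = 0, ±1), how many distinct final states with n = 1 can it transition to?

1

E1 requires Δl = ±1, so l_f ∈ {0, 2}; with 0 ≤ l_f ≤ n_f−1 = 0, the allowed l_f values are {0}.
For l_f = 0: m_f ∈ {m_i−1, m_i, m_i+1} ∩ [−0, 0] = {0} → 1 state.
Total: 1.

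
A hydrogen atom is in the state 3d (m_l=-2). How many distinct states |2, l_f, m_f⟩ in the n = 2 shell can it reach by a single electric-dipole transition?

E1 requires Δl = ±1, so l_f ∈ {1, 3}; with 0 ≤ l_f ≤ n_f−1 = 1, the allowed l_f values are {1}.
For l_f = 1: m_f ∈ {m_i−1, m_i, m_i+1} ∩ [−1, 1] = {-1} → 1 state.
Total: 1.

1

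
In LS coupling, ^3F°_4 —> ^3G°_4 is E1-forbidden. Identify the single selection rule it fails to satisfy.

Initial level: S=1, L=3, J=4, parity odd. Final level: S=1, L=4, J=4, parity odd.
ΔJ = 0, ±1 (not J=0↔0): J: 4 → 4, ΔJ = +0 — ok.
ΔS = 0: S: 1 → 1 — ok.
Parity must change: odd → odd — fails.
ΔL = 0, ±1 (not L=0↔0): L: 3 → 4, ΔL = +1 — ok.

parity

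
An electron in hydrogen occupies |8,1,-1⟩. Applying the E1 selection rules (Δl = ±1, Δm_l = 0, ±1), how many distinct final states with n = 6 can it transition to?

4

E1 requires Δl = ±1, so l_f ∈ {0, 2}; with 0 ≤ l_f ≤ n_f−1 = 5, the allowed l_f values are {0, 2}.
For l_f = 0: m_f ∈ {m_i−1, m_i, m_i+1} ∩ [−0, 0] = {0} → 1 state.
For l_f = 2: m_f ∈ {m_i−1, m_i, m_i+1} ∩ [−2, 2] = {-2, -1, 0} → 3 states.
Total: 4.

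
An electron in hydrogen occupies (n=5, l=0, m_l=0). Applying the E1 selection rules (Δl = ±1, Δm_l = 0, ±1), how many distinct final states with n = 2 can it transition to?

E1 requires Δl = ±1, so l_f ∈ {-1, 1}; with 0 ≤ l_f ≤ n_f−1 = 1, the allowed l_f values are {1}.
For l_f = 1: m_f ∈ {m_i−1, m_i, m_i+1} ∩ [−1, 1] = {-1, 0, 1} → 3 states.
Total: 3.

3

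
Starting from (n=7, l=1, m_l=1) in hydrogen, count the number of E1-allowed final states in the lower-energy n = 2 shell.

E1 requires Δl = ±1, so l_f ∈ {0, 2}; with 0 ≤ l_f ≤ n_f−1 = 1, the allowed l_f values are {0}.
For l_f = 0: m_f ∈ {m_i−1, m_i, m_i+1} ∩ [−0, 0] = {0} → 1 state.
Total: 1.

1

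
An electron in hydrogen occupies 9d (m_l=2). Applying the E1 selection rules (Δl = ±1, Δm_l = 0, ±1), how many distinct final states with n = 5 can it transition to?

E1 requires Δl = ±1, so l_f ∈ {1, 3}; with 0 ≤ l_f ≤ n_f−1 = 4, the allowed l_f values are {1, 3}.
For l_f = 1: m_f ∈ {m_i−1, m_i, m_i+1} ∩ [−1, 1] = {1} → 1 state.
For l_f = 3: m_f ∈ {m_i−1, m_i, m_i+1} ∩ [−3, 3] = {1, 2, 3} → 3 states.
Total: 4.

4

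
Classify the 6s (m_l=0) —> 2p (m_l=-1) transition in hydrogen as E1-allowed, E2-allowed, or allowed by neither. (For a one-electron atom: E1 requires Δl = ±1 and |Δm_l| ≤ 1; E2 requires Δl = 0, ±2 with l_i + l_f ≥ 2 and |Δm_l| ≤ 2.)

Δl = 1 − 0 = +1; l_i + l_f = 1.
Δm_l = -1.
E1 (Δl = ±1, |Δm_l| ≤ 1): satisfied.
E2 (Δl = 0,±2, l_i+l_f ≥ 2, |Δm_l| ≤ 2): not satisfied.

E1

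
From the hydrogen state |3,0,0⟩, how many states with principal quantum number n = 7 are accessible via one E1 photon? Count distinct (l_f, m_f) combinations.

3

E1 requires Δl = ±1, so l_f ∈ {-1, 1}; with 0 ≤ l_f ≤ n_f−1 = 6, the allowed l_f values are {1}.
For l_f = 1: m_f ∈ {m_i−1, m_i, m_i+1} ∩ [−1, 1] = {-1, 0, 1} → 3 states.
Total: 3.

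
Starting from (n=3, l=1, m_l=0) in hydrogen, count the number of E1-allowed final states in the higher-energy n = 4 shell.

4

E1 requires Δl = ±1, so l_f ∈ {0, 2}; with 0 ≤ l_f ≤ n_f−1 = 3, the allowed l_f values are {0, 2}.
For l_f = 0: m_f ∈ {m_i−1, m_i, m_i+1} ∩ [−0, 0] = {0} → 1 state.
For l_f = 2: m_f ∈ {m_i−1, m_i, m_i+1} ∩ [−2, 2] = {-1, 0, 1} → 3 states.
Total: 4.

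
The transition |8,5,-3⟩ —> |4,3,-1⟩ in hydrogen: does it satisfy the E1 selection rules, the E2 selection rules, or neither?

Δl = 3 − 5 = -2; l_i + l_f = 8.
Δm_l = +2.
E1 (Δl = ±1, |Δm_l| ≤ 1): not satisfied.
E2 (Δl = 0,±2, l_i+l_f ≥ 2, |Δm_l| ≤ 2): satisfied.

E2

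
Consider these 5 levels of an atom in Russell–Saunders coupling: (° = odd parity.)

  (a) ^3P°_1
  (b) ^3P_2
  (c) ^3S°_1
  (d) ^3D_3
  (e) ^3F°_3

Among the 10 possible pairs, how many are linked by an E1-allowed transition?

3

(a)–(b): allowed.
(a)–(c): forbidden (parity).
(a)–(d): forbidden (ΔJ).
(a)–(e): forbidden (parity, ΔL, ΔJ).
(b)–(c): allowed.
(b)–(d): forbidden (parity).
(b)–(e): forbidden (ΔL).
(c)–(d): forbidden (ΔL, ΔJ).
(c)–(e): forbidden (parity, ΔL, ΔJ).
(d)–(e): allowed.
Allowed pairs: 3 of 10.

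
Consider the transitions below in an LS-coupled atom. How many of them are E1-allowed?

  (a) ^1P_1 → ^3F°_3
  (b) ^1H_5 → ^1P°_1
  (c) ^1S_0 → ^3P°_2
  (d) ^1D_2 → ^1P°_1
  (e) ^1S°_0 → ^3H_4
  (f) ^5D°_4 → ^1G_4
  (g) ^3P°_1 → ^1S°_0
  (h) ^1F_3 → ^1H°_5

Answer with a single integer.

(a) forbidden (ΔS, ΔL, ΔJ fail)
(b) forbidden (ΔL, ΔJ fail)
(c) forbidden (ΔS, ΔJ fail)
(d) allowed
(e) forbidden (ΔS, ΔL, ΔJ fail)
(f) forbidden (ΔS, ΔL fail)
(g) forbidden (parity, ΔS fail)
(h) forbidden (ΔL, ΔJ fail)
Total allowed: 1 of 8.

1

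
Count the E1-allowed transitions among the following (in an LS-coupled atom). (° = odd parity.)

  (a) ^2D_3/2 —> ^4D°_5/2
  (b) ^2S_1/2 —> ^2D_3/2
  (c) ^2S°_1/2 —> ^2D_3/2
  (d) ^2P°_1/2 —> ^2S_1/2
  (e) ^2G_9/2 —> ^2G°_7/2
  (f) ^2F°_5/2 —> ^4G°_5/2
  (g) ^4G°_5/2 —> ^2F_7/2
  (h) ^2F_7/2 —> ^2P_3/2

(a) forbidden (ΔS fails)
(b) forbidden (parity, ΔL fail)
(c) forbidden (ΔL fails)
(d) allowed
(e) allowed
(f) forbidden (parity, ΔS fail)
(g) forbidden (ΔS fails)
(h) forbidden (parity, ΔL, ΔJ fail)
Total allowed: 2 of 8.

2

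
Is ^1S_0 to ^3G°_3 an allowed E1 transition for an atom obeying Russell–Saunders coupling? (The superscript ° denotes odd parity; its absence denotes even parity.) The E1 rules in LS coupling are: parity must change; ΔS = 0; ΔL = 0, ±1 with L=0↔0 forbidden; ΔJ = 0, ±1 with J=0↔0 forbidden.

Initial level: S=0, L=0, J=0, parity even. Final level: S=1, L=4, J=3, parity odd.
ΔS = 0: S: 0 → 1 — fails.
Parity must change: even → odd — ok.
ΔL = 0, ±1 (not L=0↔0): L: 0 → 4, ΔL = +4 — fails.
ΔJ = 0, ±1 (not J=0↔0): J: 0 → 3, ΔJ = +3 — fails.
Rule(s) violated: ΔS, ΔL, ΔJ.

forbidden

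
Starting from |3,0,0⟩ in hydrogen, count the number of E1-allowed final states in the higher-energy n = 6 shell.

3

E1 requires Δl = ±1, so l_f ∈ {-1, 1}; with 0 ≤ l_f ≤ n_f−1 = 5, the allowed l_f values are {1}.
For l_f = 1: m_f ∈ {m_i−1, m_i, m_i+1} ∩ [−1, 1] = {-1, 0, 1} → 3 states.
Total: 3.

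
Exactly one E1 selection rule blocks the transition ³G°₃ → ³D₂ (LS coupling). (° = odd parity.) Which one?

Parity must change: odd → even — passes.
ΔS = 0: S: 1 → 1 — passes.
ΔL = 0, ±1 (not L=0↔0): L: 4 → 2, ΔL = -2 — fails.
ΔJ = 0, ±1 (not J=0↔0): J: 3 → 2, ΔJ = -1 — passes.

the ΔL = 0, ±1 rule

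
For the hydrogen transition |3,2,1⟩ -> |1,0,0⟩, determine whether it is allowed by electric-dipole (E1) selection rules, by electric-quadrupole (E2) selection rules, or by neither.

E2

Δl = 0 − 2 = -2; l_i + l_f = 2.
Δm_l = -1.
E1 (Δl = ±1, |Δm_l| ≤ 1): not satisfied.
E2 (Δl = 0,±2, l_i+l_f ≥ 2, |Δm_l| ≤ 2): satisfied.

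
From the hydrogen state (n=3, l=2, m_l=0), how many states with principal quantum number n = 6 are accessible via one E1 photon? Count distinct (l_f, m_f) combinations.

6

E1 requires Δl = ±1, so l_f ∈ {1, 3}; with 0 ≤ l_f ≤ n_f−1 = 5, the allowed l_f values are {1, 3}.
For l_f = 1: m_f ∈ {m_i−1, m_i, m_i+1} ∩ [−1, 1] = {-1, 0, 1} → 3 states.
For l_f = 3: m_f ∈ {m_i−1, m_i, m_i+1} ∩ [−3, 3] = {-1, 0, 1} → 3 states.
Total: 6.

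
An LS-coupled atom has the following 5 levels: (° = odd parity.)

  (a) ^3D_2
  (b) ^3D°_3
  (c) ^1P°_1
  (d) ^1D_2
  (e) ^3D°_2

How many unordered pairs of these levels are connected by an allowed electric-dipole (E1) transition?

3

(a)–(b): allowed.
(a)–(c): forbidden (ΔS).
(a)–(d): forbidden (parity, ΔS).
(a)–(e): allowed.
(b)–(c): forbidden (parity, ΔS, ΔJ).
(b)–(d): forbidden (ΔS).
(b)–(e): forbidden (parity).
(c)–(d): allowed.
(c)–(e): forbidden (parity, ΔS).
(d)–(e): forbidden (ΔS).
Allowed pairs: 3 of 10.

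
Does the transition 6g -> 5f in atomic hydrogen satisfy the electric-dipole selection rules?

l: 4 → 3 (Δl = -1). Δl = ±1 ✓.
All E1 selection rules are satisfied.

allowed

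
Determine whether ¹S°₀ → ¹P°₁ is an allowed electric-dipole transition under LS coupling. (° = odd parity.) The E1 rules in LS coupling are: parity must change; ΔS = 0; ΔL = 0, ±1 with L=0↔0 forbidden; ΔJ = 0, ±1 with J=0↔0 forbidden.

Reading off the term symbols: S 0→0, L 0→1, J 0→1, parity odd→odd.
Parity must change: odd → odd — violated.
ΔS = 0: S: 0 → 0 — satisfied.
ΔL = 0, ±1 (not L=0↔0): L: 0 → 1, ΔL = +1 — satisfied.
ΔJ = 0, ±1 (not J=0↔0): J: 0 → 1, ΔJ = +1 — satisfied.
Rule(s) violated: parity.

forbidden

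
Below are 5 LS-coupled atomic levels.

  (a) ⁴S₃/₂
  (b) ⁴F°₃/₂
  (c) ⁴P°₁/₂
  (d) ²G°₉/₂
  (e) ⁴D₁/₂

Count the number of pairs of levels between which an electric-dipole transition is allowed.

3

(a)–(b): forbidden (ΔL).
(a)–(c): allowed.
(a)–(d): forbidden (ΔS, ΔL, ΔJ).
(a)–(e): forbidden (parity, ΔL).
(b)–(c): forbidden (parity, ΔL).
(b)–(d): forbidden (parity, ΔS, ΔJ).
(b)–(e): allowed.
(c)–(d): forbidden (parity, ΔS, ΔL, ΔJ).
(c)–(e): allowed.
(d)–(e): forbidden (ΔS, ΔL, ΔJ).
Allowed pairs: 3 of 10.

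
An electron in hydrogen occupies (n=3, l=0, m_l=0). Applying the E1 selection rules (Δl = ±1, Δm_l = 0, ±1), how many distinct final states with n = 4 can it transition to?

3

E1 requires Δl = ±1, so l_f ∈ {-1, 1}; with 0 ≤ l_f ≤ n_f−1 = 3, the allowed l_f values are {1}.
For l_f = 1: m_f ∈ {m_i−1, m_i, m_i+1} ∩ [−1, 1] = {-1, 0, 1} → 3 states.
Total: 3.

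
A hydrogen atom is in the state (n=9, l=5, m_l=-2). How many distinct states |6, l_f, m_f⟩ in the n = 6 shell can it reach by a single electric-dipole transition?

3

E1 requires Δl = ±1, so l_f ∈ {4, 6}; with 0 ≤ l_f ≤ n_f−1 = 5, the allowed l_f values are {4}.
For l_f = 4: m_f ∈ {m_i−1, m_i, m_i+1} ∩ [−4, 4] = {-3, -2, -1} → 3 states.
Total: 3.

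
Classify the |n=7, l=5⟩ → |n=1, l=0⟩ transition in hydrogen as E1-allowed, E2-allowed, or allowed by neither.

neither

Δl = 0 − 5 = -5; l_i + l_f = 5.
E1 (Δl = ±1): not satisfied.
E2 (Δl = 0,±2, l_i+l_f ≥ 2): not satisfied.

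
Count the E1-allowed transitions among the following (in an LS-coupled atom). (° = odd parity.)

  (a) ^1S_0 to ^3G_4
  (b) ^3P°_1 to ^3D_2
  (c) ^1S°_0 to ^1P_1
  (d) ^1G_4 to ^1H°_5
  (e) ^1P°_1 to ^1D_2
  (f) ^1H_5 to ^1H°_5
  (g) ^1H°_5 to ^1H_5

6

(a) forbidden (parity, ΔS, ΔL, ΔJ fail)
(b) allowed
(c) allowed
(d) allowed
(e) allowed
(f) allowed
(g) allowed
Total allowed: 6 of 7.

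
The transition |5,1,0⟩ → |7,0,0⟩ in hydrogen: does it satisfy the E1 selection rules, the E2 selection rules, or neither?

Δl = 0 − 1 = -1; l_i + l_f = 1.
Δm_l = +0.
E1 (Δl = ±1, |Δm_l| ≤ 1): satisfied.
E2 (Δl = 0,±2, l_i+l_f ≥ 2, |Δm_l| ≤ 2): not satisfied.

E1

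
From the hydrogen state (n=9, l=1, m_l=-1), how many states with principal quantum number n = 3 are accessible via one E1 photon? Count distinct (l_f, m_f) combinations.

4

E1 requires Δl = ±1, so l_f ∈ {0, 2}; with 0 ≤ l_f ≤ n_f−1 = 2, the allowed l_f values are {0, 2}.
For l_f = 0: m_f ∈ {m_i−1, m_i, m_i+1} ∩ [−0, 0] = {0} → 1 state.
For l_f = 2: m_f ∈ {m_i−1, m_i, m_i+1} ∩ [−2, 2] = {-2, -1, 0} → 3 states.
Total: 4.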